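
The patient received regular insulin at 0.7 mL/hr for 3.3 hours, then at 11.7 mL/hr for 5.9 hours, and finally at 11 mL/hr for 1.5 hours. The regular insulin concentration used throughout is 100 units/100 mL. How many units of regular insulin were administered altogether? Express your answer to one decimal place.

87.8 units

Concentration = 100 units ÷ 100 mL = 1 units/mL
Stage 1: 0.7 mL/hr × 3.3 hr = 2.31 mL → 2.31 mL × 1 units/mL = 2.31 units
Stage 2: 11.7 mL/hr × 5.9 hr = 69.03 mL → 69.03 mL × 1 units/mL = 69.03 units
Stage 3: 11 mL/hr × 1.5 hr = 16.5 mL → 16.5 mL × 1 units/mL = 16.5 units
Total = 2.31 + 69.03 + 16.5 = 87.84 units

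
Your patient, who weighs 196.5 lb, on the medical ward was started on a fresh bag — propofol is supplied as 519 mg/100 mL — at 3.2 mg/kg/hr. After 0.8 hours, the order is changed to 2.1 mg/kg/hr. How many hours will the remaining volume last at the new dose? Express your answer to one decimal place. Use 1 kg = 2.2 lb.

1.5 hours

Initial rate:
Weight = 196.5 lb ÷ 2.2 lb/kg = 89.31818 kg
Dose = 3.2 mg/kg/hr × 89.31818 kg = 285.8182 mg/hr
Concentration = 519 mg ÷ 100 mL = 5.19 mg/mL
Rate = 285.8182 mg/hr ÷ 5.19 mg/mL = 55.07094 mL/hr
Volume infused so far = 55.07094 mL/hr × 0.8 hr = 44.05675 mL
Volume remaining = 100 − 44.05675 = 55.94325 mL
New rate:
Dose = 2.1 mg/kg/hr × 89.31818 kg = 187.5682 mg/hr
Rate = 187.5682 mg/hr ÷ 5.19 mg/mL = 36.1403 mL/hr
Time remaining = 55.94325 mL ÷ 36.1403 mL/hr = 1.547946 hr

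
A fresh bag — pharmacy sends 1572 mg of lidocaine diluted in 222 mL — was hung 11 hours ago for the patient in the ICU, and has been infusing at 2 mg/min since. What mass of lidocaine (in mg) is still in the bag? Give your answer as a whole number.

252 mg

2 mg/min × 60 min/hr = 120 mg/hr
Concentration = 1572 mg ÷ 222 mL = 7.081081 mg/mL
Rate = 120 mg/hr ÷ 7.081081 mg/mL = 16.94656 mL/hr
Volume infused = 16.94656 mL/hr × 11 hr = 186.4122 mL
Volume remaining = 222 − 186.4122 = 35.58779 mL
Drug remaining = 35.58779 mL × 7.081081 mg/mL = 252 mg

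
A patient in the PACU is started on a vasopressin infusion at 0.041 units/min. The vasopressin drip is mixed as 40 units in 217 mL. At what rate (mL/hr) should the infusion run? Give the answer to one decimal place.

13.3 mL/hr

0.041 units/min × 60 min/hr = 2.46 units/hr
Concentration = 40 units ÷ 217 mL = 0.1843318 units/mL
Rate = 2.46 units/hr ÷ 0.1843318 units/mL = 13.3455 mL/hr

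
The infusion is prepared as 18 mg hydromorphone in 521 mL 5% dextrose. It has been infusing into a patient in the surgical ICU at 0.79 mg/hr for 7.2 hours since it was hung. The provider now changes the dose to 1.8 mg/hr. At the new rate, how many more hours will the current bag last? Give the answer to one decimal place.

6.8 hours

Initial rate:
Concentration = 18 mg ÷ 521 mL = 0.03454894 mg/mL
Rate = 0.79 mg/hr ÷ 0.03454894 mg/mL = 22.86611 mL/hr
Volume infused so far = 22.86611 mL/hr × 7.2 hr = 164.636 mL
Volume remaining = 521 − 164.636 = 356.364 mL
New rate:
Rate = 1.8 mg/hr ÷ 0.03454894 mg/mL = 52.1 mL/hr
Time remaining = 356.364 mL ÷ 52.1 mL/hr = 6.84 hr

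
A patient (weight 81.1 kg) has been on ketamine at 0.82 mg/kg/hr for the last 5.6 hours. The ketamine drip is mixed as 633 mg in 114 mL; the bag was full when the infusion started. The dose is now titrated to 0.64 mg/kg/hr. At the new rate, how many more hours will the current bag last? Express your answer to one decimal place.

5.0 hours

Initial rate:
Dose = 0.82 mg/kg/hr × 81.1 kg = 66.502 mg/hr
Concentration = 633 mg ÷ 114 mL = 5.552632 mg/mL
Rate = 66.502 mg/hr ÷ 5.552632 mg/mL = 11.97666 mL/hr
Volume infused so far = 11.97666 mL/hr × 5.6 hr = 67.06932 mL
Volume remaining = 114 − 67.06932 = 46.93068 mL
New rate:
Dose = 0.64 mg/kg/hr × 81.1 kg = 51.904 mg/hr
Rate = 51.904 mg/hr ÷ 5.552632 mg/mL = 9.34764 mL/hr
Time remaining = 46.93068 mL ÷ 9.34764 mL/hr = 5.020592 hr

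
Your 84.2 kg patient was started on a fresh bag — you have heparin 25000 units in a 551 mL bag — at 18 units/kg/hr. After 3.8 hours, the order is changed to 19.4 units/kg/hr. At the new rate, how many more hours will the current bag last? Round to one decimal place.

Initial rate:
Dose = 18 units/kg/hr × 84.2 kg = 1515.6 units/hr
Concentration = 25000 units ÷ 551 mL = 45.37205 units/mL
Rate = 1515.6 units/hr ÷ 45.37205 units/mL = 33.40382 mL/hr
Volume infused so far = 33.40382 mL/hr × 3.8 hr = 126.9345 mL
Volume remaining = 551 − 126.9345 = 424.0655 mL
New rate:
Dose = 19.4 units/kg/hr × 84.2 kg = 1633.48 units/hr
Rate = 1633.48 units/hr ÷ 45.37205 units/mL = 36.0019 mL/hr
Time remaining = 424.0655 mL ÷ 36.0019 mL/hr = 11.77897 hr

11.8 hours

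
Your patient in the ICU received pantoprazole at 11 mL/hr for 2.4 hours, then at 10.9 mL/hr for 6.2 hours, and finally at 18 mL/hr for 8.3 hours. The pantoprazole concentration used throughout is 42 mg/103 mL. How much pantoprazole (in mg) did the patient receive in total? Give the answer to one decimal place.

99.2 mg

Concentration = 42 mg ÷ 103 mL = 0.407767 mg/mL
Stage 1: 11 mL/hr × 2.4 hr = 26.4 mL → 26.4 mL × 0.407767 mg/mL = 10.76505 mg
Stage 2: 10.9 mL/hr × 6.2 hr = 67.58 mL → 67.58 mL × 0.407767 mg/mL = 27.55689 mg
Stage 3: 18 mL/hr × 8.3 hr = 149.4 mL → 149.4 mL × 0.407767 mg/mL = 60.92039 mg
Total = 10.76505 + 27.55689 + 60.92039 = 99.24233 mg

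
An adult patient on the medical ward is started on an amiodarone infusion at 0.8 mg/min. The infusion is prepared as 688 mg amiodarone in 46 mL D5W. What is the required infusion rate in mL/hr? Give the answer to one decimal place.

0.8 mg/min × 60 min/hr = 48 mg/hr
Concentration = 688 mg ÷ 46 mL = 14.95652 mg/mL
Rate = 48 mg/hr ÷ 14.95652 mg/mL = 3.209302 mL/hr

3.2 mL/hr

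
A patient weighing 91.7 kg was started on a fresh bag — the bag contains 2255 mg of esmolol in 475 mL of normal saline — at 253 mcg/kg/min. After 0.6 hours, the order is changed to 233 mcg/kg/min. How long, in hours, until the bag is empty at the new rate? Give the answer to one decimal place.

Initial rate:
Dose = 253 mcg/kg/min × 91.7 kg = 23200.1 mcg/min
23200.1 mcg/min × 60 min/hr = 1392006 mcg/hr
Concentration = 2255 mg ÷ 475 mL = 4.747368 mg/mL = 4747.368 mcg/mL
Rate = 1392006 mcg/hr ÷ 4747.368 mcg/mL = 293.2163 mL/hr
Volume infused so far = 293.2163 mL/hr × 0.6 hr = 175.9298 mL
Volume remaining = 475 − 175.9298 = 299.0702 mL
New rate:
Dose = 233 mcg/kg/min × 91.7 kg = 21366.1 mcg/min
21366.1 mcg/min × 60 min/hr = 1281966 mcg/hr
Rate = 1281966 mcg/hr ÷ 4747.368 mcg/mL = 270.0372 mL/hr
Time remaining = 299.0702 mL ÷ 270.0372 mL/hr = 1.107515 hr

1.1 hours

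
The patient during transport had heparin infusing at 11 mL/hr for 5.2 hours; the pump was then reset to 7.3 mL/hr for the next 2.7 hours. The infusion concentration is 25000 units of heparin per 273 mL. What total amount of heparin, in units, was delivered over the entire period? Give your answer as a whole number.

Concentration = 25000 units ÷ 273 mL = 91.57509 units/mL
Stage 1: 11 mL/hr × 5.2 hr = 57.2 mL → 57.2 mL × 91.57509 units/mL = 5238.095 units
Stage 2: 7.3 mL/hr × 2.7 hr = 19.71 mL → 19.71 mL × 91.57509 units/mL = 1804.945 units
Total = 5238.095 + 1804.945 = 7043.04 units

7043 units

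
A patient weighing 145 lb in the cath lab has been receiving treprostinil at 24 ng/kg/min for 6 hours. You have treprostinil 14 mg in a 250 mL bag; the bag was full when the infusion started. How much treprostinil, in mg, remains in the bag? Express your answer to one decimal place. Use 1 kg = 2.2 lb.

13.4 mg

Weight = 145 lb ÷ 2.2 lb/kg = 65.90909 kg
Dose = 24 ng/kg/min × 65.90909 kg = 1581.818 ng/min
1581.818 ng/min × 60 min/hr = 94909.09 ng/hr
Concentration = 14 mg ÷ 250 mL = 0.056 mg/mL = 56000 ng/mL
Rate = 94909.09 ng/hr ÷ 56000 ng/mL = 1.694805 mL/hr
Volume infused = 1.694805 mL/hr × 6 hr = 10.16883 mL
Volume remaining = 250 − 10.16883 = 239.8312 mL
Drug remaining = 239.8312 mL × 56000 ng/mL = 13430545 ng = 13.43055 mg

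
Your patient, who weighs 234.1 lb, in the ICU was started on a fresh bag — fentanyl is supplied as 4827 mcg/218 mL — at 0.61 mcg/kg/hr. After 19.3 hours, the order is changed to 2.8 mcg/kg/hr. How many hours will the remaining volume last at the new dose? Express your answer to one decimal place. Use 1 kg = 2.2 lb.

12.0 hours

Initial rate:
Weight = 234.1 lb ÷ 2.2 lb/kg = 106.4091 kg
Dose = 0.61 mcg/kg/hr × 106.4091 kg = 64.90955 mcg/hr
Concentration = 4827 mcg ÷ 218 mL = 22.1422 mcg/mL
Rate = 64.90955 mcg/hr ÷ 22.1422 mcg/mL = 2.931486 mL/hr
Volume infused so far = 2.931486 mL/hr × 19.3 hr = 56.57767 mL
Volume remaining = 218 − 56.57767 = 161.4223 mL
New rate:
Dose = 2.8 mcg/kg/hr × 106.4091 kg = 297.9455 mcg/hr
Rate = 297.9455 mcg/hr ÷ 22.1422 mcg/mL = 13.456 mL/hr
Time remaining = 161.4223 mL ÷ 13.456 mL/hr = 11.99631 hr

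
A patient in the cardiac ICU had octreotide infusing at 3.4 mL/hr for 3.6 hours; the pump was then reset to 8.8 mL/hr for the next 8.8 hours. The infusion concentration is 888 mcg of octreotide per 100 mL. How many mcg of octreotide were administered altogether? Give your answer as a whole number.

796 mcg

Concentration = 888 mcg ÷ 100 mL = 8.88 mcg/mL
Stage 1: 3.4 mL/hr × 3.6 hr = 12.24 mL → 12.24 mL × 8.88 mcg/mL = 108.6912 mcg
Stage 2: 8.8 mL/hr × 8.8 hr = 77.44 mL → 77.44 mL × 8.88 mcg/mL = 687.6672 mcg
Total = 108.6912 + 687.6672 = 796.3584 mcg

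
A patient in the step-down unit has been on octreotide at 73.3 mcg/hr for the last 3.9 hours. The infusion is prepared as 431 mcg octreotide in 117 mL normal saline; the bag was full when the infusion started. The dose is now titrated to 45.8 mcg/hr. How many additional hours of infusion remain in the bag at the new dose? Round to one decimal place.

3.2 hours

Initial rate:
Concentration = 431 mcg ÷ 117 mL = 3.683761 mcg/mL
Rate = 73.3 mcg/hr ÷ 3.683761 mcg/mL = 19.89814 mL/hr
Volume infused so far = 19.89814 mL/hr × 3.9 hr = 77.60276 mL
Volume remaining = 117 − 77.60276 = 39.39724 mL
New rate:
Rate = 45.8 mcg/hr ÷ 3.683761 mcg/mL = 12.43295 mL/hr
Time remaining = 39.39724 mL ÷ 12.43295 mL/hr = 3.168777 hr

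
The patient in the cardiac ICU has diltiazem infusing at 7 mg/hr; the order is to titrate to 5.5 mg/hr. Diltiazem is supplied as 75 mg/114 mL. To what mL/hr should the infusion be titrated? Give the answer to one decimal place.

Concentration = 75 mg ÷ 114 mL = 0.6578947 mg/mL
Rate = 5.5 mg/hr ÷ 0.6578947 mg/mL = 8.36 mL/hr

8.4 mL/hr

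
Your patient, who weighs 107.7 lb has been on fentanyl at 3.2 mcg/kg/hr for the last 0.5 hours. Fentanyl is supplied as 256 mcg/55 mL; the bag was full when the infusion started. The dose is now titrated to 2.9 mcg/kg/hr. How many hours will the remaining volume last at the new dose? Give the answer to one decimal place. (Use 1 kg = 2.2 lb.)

1.3 hours

Initial rate:
Weight = 107.7 lb ÷ 2.2 lb/kg = 48.95455 kg
Dose = 3.2 mcg/kg/hr × 48.95455 kg = 156.6545 mcg/hr
Concentration = 256 mcg ÷ 55 mL = 4.654545 mcg/mL
Rate = 156.6545 mcg/hr ÷ 4.654545 mcg/mL = 33.65625 mL/hr
Volume infused so far = 33.65625 mL/hr × 0.5 hr = 16.82812 mL
Volume remaining = 55 − 16.82812 = 38.17188 mL
New rate:
Dose = 2.9 mcg/kg/hr × 48.95455 kg = 141.9682 mcg/hr
Rate = 141.9682 mcg/hr ÷ 4.654545 mcg/mL = 30.50098 mL/hr
Time remaining = 38.17188 mL ÷ 30.50098 mL/hr = 1.251497 hr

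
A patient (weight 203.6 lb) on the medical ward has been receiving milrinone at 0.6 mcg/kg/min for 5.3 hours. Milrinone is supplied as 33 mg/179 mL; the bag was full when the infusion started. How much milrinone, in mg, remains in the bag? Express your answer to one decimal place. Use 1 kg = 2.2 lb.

Weight = 203.6 lb ÷ 2.2 lb/kg = 92.54545 kg
Dose = 0.6 mcg/kg/min × 92.54545 kg = 55.52727 mcg/min
55.52727 mcg/min × 60 min/hr = 3331.636 mcg/hr
Concentration = 33 mg ÷ 179 mL = 0.1843575 mg/mL = 184.3575 mcg/mL
Rate = 3331.636 mcg/hr ÷ 184.3575 mcg/mL = 18.0716 mL/hr
Volume infused = 18.0716 mL/hr × 5.3 hr = 95.7795 mL
Volume remaining = 179 − 95.7795 = 83.2205 mL
Drug remaining = 83.2205 mL × 184.3575 mcg/mL = 15342.33 mcg = 15.34233 mg

15.3 mg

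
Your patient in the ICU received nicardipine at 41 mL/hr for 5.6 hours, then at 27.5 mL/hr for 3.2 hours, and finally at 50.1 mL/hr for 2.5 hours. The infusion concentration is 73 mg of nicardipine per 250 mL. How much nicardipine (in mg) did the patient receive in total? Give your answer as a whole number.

Concentration = 73 mg ÷ 250 mL = 0.292 mg/mL
Stage 1: 41 mL/hr × 5.6 hr = 229.6 mL → 229.6 mL × 0.292 mg/mL = 67.0432 mg
Stage 2: 27.5 mL/hr × 3.2 hr = 88 mL → 88 mL × 0.292 mg/mL = 25.696 mg
Stage 3: 50.1 mL/hr × 2.5 hr = 125.25 mL → 125.25 mL × 0.292 mg/mL = 36.573 mg
Total = 67.0432 + 25.696 + 36.573 = 129.3122 mg

129 mg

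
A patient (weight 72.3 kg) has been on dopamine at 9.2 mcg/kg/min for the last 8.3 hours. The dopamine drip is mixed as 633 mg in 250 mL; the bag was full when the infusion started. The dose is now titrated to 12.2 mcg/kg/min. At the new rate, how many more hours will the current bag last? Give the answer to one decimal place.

5.7 hours

Initial rate:
Dose = 9.2 mcg/kg/min × 72.3 kg = 665.16 mcg/min
665.16 mcg/min × 60 min/hr = 39909.6 mcg/hr
Concentration = 633 mg ÷ 250 mL = 2.532 mg/mL = 2532 mcg/mL
Rate = 39909.6 mcg/hr ÷ 2532 mcg/mL = 15.76209 mL/hr
Volume infused so far = 15.76209 mL/hr × 8.3 hr = 130.8253 mL
Volume remaining = 250 − 130.8253 = 119.1747 mL
New rate:
Dose = 12.2 mcg/kg/min × 72.3 kg = 882.06 mcg/min
882.06 mcg/min × 60 min/hr = 52923.6 mcg/hr
Rate = 52923.6 mcg/hr ÷ 2532 mcg/mL = 20.9019 mL/hr
Time remaining = 119.1747 mL ÷ 20.9019 mL/hr = 5.701621 hr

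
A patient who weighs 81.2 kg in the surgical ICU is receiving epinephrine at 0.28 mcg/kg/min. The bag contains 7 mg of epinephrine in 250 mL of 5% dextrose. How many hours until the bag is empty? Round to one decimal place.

5.1 hours

Dose = 0.28 mcg/kg/min × 81.2 kg = 22.736 mcg/min
22.736 mcg/min × 60 min/hr = 1364.16 mcg/hr
Concentration = 7 mg ÷ 250 mL = 0.028 mg/mL = 28 mcg/mL
Rate = 1364.16 mcg/hr ÷ 28 mcg/mL = 48.72 mL/hr
Duration = 250 mL ÷ 48.72 mL/hr = 5.131363 hr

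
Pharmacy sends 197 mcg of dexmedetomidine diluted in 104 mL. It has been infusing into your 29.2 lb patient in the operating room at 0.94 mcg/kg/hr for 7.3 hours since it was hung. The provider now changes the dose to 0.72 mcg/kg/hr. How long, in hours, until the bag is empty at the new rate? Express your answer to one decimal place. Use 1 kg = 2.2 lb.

11.1 hours

Initial rate:
Weight = 29.2 lb ÷ 2.2 lb/kg = 13.27273 kg
Dose = 0.94 mcg/kg/hr × 13.27273 kg = 12.47636 mcg/hr
Concentration = 197 mcg ÷ 104 mL = 1.894231 mcg/mL
Rate = 12.47636 mcg/hr ÷ 1.894231 mcg/mL = 6.586507 mL/hr
Volume infused so far = 6.586507 mL/hr × 7.3 hr = 48.0815 mL
Volume remaining = 104 − 48.0815 = 55.9185 mL
New rate:
Dose = 0.72 mcg/kg/hr × 13.27273 kg = 9.556364 mcg/hr
Rate = 9.556364 mcg/hr ÷ 1.894231 mcg/mL = 5.044984 mL/hr
Time remaining = 55.9185 mL ÷ 5.044984 mL/hr = 11.08398 hr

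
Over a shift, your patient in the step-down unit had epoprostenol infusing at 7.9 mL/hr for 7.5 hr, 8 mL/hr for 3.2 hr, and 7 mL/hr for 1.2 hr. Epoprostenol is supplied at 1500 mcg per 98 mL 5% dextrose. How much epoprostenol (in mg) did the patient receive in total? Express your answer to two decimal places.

Concentration = 1500 mcg ÷ 98 mL = 15.30612 mcg/mL
Stage 1: 7.9 mL/hr × 7.5 hr = 59.25 mL → 59.25 mL × 15.30612 mcg/mL = 906.8878 mcg
Stage 2: 8 mL/hr × 3.2 hr = 25.6 mL → 25.6 mL × 15.30612 mcg/mL = 391.8367 mcg
Stage 3: 7 mL/hr × 1.2 hr = 8.4 mL → 8.4 mL × 15.30612 mcg/mL = 128.5714 mcg
Total = 906.8878 + 391.8367 + 128.5714 = 1427.296 mcg = 1.427296 mg

1.43 mg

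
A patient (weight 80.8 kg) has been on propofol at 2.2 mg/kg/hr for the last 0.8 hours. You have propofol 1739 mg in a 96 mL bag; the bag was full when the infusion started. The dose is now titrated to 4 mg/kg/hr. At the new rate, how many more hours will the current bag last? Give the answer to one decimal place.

4.9 hours

Initial rate:
Dose = 2.2 mg/kg/hr × 80.8 kg = 177.76 mg/hr
Concentration = 1739 mg ÷ 96 mL = 18.11458 mg/mL
Rate = 177.76 mg/hr ÷ 18.11458 mg/mL = 9.813088 mL/hr
Volume infused so far = 9.813088 mL/hr × 0.8 hr = 7.85047 mL
Volume remaining = 96 − 7.85047 = 88.14953 mL
New rate:
Dose = 4 mg/kg/hr × 80.8 kg = 323.2 mg/hr
Rate = 323.2 mg/hr ÷ 18.11458 mg/mL = 17.84198 mL/hr
Time remaining = 88.14953 mL ÷ 17.84198 mL/hr = 4.940569 hr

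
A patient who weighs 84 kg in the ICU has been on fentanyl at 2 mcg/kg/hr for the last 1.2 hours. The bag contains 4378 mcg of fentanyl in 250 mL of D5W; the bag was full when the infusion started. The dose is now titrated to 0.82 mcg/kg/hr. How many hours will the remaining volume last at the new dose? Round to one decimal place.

Initial rate:
Dose = 2 mcg/kg/hr × 84 kg = 168 mcg/hr
Concentration = 4378 mcg ÷ 250 mL = 17.512 mcg/mL
Rate = 168 mcg/hr ÷ 17.512 mcg/mL = 9.593422 mL/hr
Volume infused so far = 9.593422 mL/hr × 1.2 hr = 11.51211 mL
Volume remaining = 250 − 11.51211 = 238.4879 mL
New rate:
Dose = 0.82 mcg/kg/hr × 84 kg = 68.88 mcg/hr
Rate = 68.88 mcg/hr ÷ 17.512 mcg/mL = 3.933303 mL/hr
Time remaining = 238.4879 mL ÷ 3.933303 mL/hr = 60.63298 hr

60.6 hours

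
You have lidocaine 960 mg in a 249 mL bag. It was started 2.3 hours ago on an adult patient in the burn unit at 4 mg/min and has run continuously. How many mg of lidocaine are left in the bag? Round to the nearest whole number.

4 mg/min × 60 min/hr = 240 mg/hr
Concentration = 960 mg ÷ 249 mL = 3.855422 mg/mL
Rate = 240 mg/hr ÷ 3.855422 mg/mL = 62.25 mL/hr
Volume infused = 62.25 mL/hr × 2.3 hr = 143.175 mL
Volume remaining = 249 − 143.175 = 105.825 mL
Drug remaining = 105.825 mL × 3.855422 mg/mL = 408 mg

408 mg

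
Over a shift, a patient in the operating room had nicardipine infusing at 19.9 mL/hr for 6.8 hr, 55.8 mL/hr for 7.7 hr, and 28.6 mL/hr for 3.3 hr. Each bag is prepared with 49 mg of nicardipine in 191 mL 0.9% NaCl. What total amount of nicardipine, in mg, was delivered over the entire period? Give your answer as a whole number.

169 mg

Concentration = 49 mg ÷ 191 mL = 0.2565445 mg/mL
Stage 1: 19.9 mL/hr × 6.8 hr = 135.32 mL → 135.32 mL × 0.2565445 mg/mL = 34.7156 mg
Stage 2: 55.8 mL/hr × 7.7 hr = 429.66 mL → 429.66 mL × 0.2565445 mg/mL = 110.2269 mg
Stage 3: 28.6 mL/hr × 3.3 hr = 94.38 mL → 94.38 mL × 0.2565445 mg/mL = 24.21267 mg
Total = 34.7156 + 110.2269 + 24.21267 = 169.1552 mg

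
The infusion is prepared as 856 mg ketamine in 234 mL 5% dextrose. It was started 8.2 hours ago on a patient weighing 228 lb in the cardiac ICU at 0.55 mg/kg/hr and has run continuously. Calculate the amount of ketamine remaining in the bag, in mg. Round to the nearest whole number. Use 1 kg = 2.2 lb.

389 mg

Weight = 228 lb ÷ 2.2 lb/kg = 103.6364 kg
Dose = 0.55 mg/kg/hr × 103.6364 kg = 57 mg/hr
Concentration = 856 mg ÷ 234 mL = 3.65812 mg/mL
Rate = 57 mg/hr ÷ 3.65812 mg/mL = 15.58178 mL/hr
Volume infused = 15.58178 mL/hr × 8.2 hr = 127.7706 mL
Volume remaining = 234 − 127.7706 = 106.2294 mL
Drug remaining = 106.2294 mL × 3.65812 mg/mL = 388.6 mg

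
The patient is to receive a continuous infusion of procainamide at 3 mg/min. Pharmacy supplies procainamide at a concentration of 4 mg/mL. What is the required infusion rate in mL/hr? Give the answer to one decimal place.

3 mg/min × 60 min/hr = 180 mg/hr
Rate = 180 mg/hr ÷ 4 mg/mL = 45 mL/hr

45.0 mL/hr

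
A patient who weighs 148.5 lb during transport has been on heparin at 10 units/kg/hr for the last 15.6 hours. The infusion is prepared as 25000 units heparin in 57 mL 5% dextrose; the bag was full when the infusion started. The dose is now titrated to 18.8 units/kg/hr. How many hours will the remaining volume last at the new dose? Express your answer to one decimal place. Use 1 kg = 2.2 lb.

Initial rate:
Weight = 148.5 lb ÷ 2.2 lb/kg = 67.5 kg
Dose = 10 units/kg/hr × 67.5 kg = 675 units/hr
Concentration = 25000 units ÷ 57 mL = 438.5965 units/mL
Rate = 675 units/hr ÷ 438.5965 units/mL = 1.539 mL/hr
Volume infused so far = 1.539 mL/hr × 15.6 hr = 24.0084 mL
Volume remaining = 57 − 24.0084 = 32.9916 mL
New rate:
Dose = 18.8 units/kg/hr × 67.5 kg = 1269 units/hr
Rate = 1269 units/hr ÷ 438.5965 units/mL = 2.89332 mL/hr
Time remaining = 32.9916 mL ÷ 2.89332 mL/hr = 11.40268 hr

11.4 hours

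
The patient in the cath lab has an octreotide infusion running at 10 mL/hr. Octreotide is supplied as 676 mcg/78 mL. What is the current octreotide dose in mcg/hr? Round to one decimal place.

Concentration = 676 mcg ÷ 78 mL = 8.666667 mcg/mL
Drug rate = 10 mL/hr × 8.666667 mcg/mL = 86.66667 mcg/hr

86.7 mcg/hr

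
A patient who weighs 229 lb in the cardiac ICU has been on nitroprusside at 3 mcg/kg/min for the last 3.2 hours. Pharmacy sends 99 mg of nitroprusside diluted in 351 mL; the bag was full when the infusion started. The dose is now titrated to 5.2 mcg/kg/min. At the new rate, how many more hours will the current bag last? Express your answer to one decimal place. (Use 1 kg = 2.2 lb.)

1.2 hours

Initial rate:
Weight = 229 lb ÷ 2.2 lb/kg = 104.0909 kg
Dose = 3 mcg/kg/min × 104.0909 kg = 312.2727 mcg/min
312.2727 mcg/min × 60 min/hr = 18736.36 mcg/hr
Concentration = 99 mg ÷ 351 mL = 0.2820513 mg/mL = 282.0513 mcg/mL
Rate = 18736.36 mcg/hr ÷ 282.0513 mcg/mL = 66.42893 mL/hr
Volume infused so far = 66.42893 mL/hr × 3.2 hr = 212.5726 mL
Volume remaining = 351 − 212.5726 = 138.4274 mL
New rate:
Dose = 5.2 mcg/kg/min × 104.0909 kg = 541.2727 mcg/min
541.2727 mcg/min × 60 min/hr = 32476.36 mcg/hr
Rate = 32476.36 mcg/hr ÷ 282.0513 mcg/mL = 115.1435 mL/hr
Time remaining = 138.4274 mL ÷ 115.1435 mL/hr = 1.202217 hr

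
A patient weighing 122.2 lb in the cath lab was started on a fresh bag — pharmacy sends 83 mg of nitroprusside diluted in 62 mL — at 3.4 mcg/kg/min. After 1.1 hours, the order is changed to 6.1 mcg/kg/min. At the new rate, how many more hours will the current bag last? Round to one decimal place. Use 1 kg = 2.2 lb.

Initial rate:
Weight = 122.2 lb ÷ 2.2 lb/kg = 55.54545 kg
Dose = 3.4 mcg/kg/min × 55.54545 kg = 188.8545 mcg/min
188.8545 mcg/min × 60 min/hr = 11331.27 mcg/hr
Concentration = 83 mg ÷ 62 mL = 1.33871 mg/mL = 1338.71 mcg/mL
Rate = 11331.27 mcg/hr ÷ 1338.71 mcg/mL = 8.464324 mL/hr
Volume infused so far = 8.464324 mL/hr × 1.1 hr = 9.310757 mL
Volume remaining = 62 − 9.310757 = 52.68924 mL
New rate:
Dose = 6.1 mcg/kg/min × 55.54545 kg = 338.8273 mcg/min
338.8273 mcg/min × 60 min/hr = 20329.64 mcg/hr
Rate = 20329.64 mcg/hr ÷ 1338.71 mcg/mL = 15.18599 mL/hr
Time remaining = 52.68924 mL ÷ 15.18599 mL/hr = 3.469595 hr

3.5 hours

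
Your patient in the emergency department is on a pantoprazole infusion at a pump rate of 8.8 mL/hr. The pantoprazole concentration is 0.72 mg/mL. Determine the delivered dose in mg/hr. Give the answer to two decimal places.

Drug rate = 8.8 mL/hr × 0.72 mg/mL = 6.336 mg/hr

6.34 mg/hr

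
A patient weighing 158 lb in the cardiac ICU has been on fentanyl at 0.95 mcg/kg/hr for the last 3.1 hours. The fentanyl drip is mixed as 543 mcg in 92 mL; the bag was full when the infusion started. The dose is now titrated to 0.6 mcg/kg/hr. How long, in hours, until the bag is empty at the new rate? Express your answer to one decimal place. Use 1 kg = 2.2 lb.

Initial rate:
Weight = 158 lb ÷ 2.2 lb/kg = 71.81818 kg
Dose = 0.95 mcg/kg/hr × 71.81818 kg = 68.22727 mcg/hr
Concentration = 543 mcg ÷ 92 mL = 5.902174 mcg/mL
Rate = 68.22727 mcg/hr ÷ 5.902174 mcg/mL = 11.55969 mL/hr
Volume infused so far = 11.55969 mL/hr × 3.1 hr = 35.83502 mL
Volume remaining = 92 − 35.83502 = 56.16498 mL
New rate:
Dose = 0.6 mcg/kg/hr × 71.81818 kg = 43.09091 mcg/hr
Rate = 43.09091 mcg/hr ÷ 5.902174 mcg/mL = 7.300854 mL/hr
Time remaining = 56.16498 mL ÷ 7.300854 mL/hr = 7.692932 hr

7.7 hours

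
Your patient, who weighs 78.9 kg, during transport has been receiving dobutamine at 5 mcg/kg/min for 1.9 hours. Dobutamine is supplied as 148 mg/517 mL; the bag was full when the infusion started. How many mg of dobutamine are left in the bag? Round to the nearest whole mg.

103 mg

Dose = 5 mcg/kg/min × 78.9 kg = 394.5 mcg/min
394.5 mcg/min × 60 min/hr = 23670 mcg/hr
Concentration = 148 mg ÷ 517 mL = 0.2862669 mg/mL = 286.2669 mcg/mL
Rate = 23670 mcg/hr ÷ 286.2669 mcg/mL = 82.68507 mL/hr
Volume infused = 82.68507 mL/hr × 1.9 hr = 157.1016 mL
Volume remaining = 517 − 157.1016 = 359.8984 mL
Drug remaining = 359.8984 mL × 286.2669 mcg/mL = 103027 mcg = 103.027 mg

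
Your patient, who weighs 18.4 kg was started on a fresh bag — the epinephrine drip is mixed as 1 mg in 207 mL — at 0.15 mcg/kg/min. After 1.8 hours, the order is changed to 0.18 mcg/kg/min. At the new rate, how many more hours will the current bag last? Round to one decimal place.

3.5 hours

Initial rate:
Dose = 0.15 mcg/kg/min × 18.4 kg = 2.76 mcg/min
2.76 mcg/min × 60 min/hr = 165.6 mcg/hr
Concentration = 1 mg ÷ 207 mL = 0.004830918 mg/mL = 4.830918 mcg/mL
Rate = 165.6 mcg/hr ÷ 4.830918 mcg/mL = 34.2792 mL/hr
Volume infused so far = 34.2792 mL/hr × 1.8 hr = 61.70256 mL
Volume remaining = 207 − 61.70256 = 145.2974 mL
New rate:
Dose = 0.18 mcg/kg/min × 18.4 kg = 3.312 mcg/min
3.312 mcg/min × 60 min/hr = 198.72 mcg/hr
Rate = 198.72 mcg/hr ÷ 4.830918 mcg/mL = 41.13504 mL/hr
Time remaining = 145.2974 mL ÷ 41.13504 mL/hr = 3.532206 hr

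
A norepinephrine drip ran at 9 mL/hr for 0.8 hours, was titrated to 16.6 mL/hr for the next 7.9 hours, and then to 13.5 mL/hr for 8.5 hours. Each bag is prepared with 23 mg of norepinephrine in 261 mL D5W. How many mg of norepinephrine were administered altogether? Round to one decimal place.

Concentration = 23 mg ÷ 261 mL = 0.08812261 mg/mL
Stage 1: 9 mL/hr × 0.8 hr = 7.2 mL → 7.2 mL × 0.08812261 mg/mL = 0.6344828 mg
Stage 2: 16.6 mL/hr × 7.9 hr = 131.14 mL → 131.14 mL × 0.08812261 mg/mL = 11.5564 mg
Stage 3: 13.5 mL/hr × 8.5 hr = 114.75 mL → 114.75 mL × 0.08812261 mg/mL = 10.11207 mg
Total = 0.6344828 + 11.5564 + 10.11207 = 22.30295 mg

22.3 mg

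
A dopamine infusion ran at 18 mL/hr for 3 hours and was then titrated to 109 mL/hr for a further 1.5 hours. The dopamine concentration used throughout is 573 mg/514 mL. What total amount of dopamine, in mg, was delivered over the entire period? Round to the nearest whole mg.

Concentration = 573 mg ÷ 514 mL = 1.114786 mg/mL
Stage 1: 18 mL/hr × 3 hr = 54 mL → 54 mL × 1.114786 mg/mL = 60.19844 mg
Stage 2: 109 mL/hr × 1.5 hr = 163.5 mL → 163.5 mL × 1.114786 mg/mL = 182.2675 mg
Total = 60.19844 + 182.2675 = 242.466 mg

242 mg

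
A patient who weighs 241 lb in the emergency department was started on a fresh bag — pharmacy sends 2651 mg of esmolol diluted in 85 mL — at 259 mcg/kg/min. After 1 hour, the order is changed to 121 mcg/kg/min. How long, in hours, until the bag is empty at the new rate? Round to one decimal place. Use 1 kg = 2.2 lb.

Initial rate:
Weight = 241 lb ÷ 2.2 lb/kg = 109.5455 kg
Dose = 259 mcg/kg/min × 109.5455 kg = 28372.27 mcg/min
28372.27 mcg/min × 60 min/hr = 1702336 mcg/hr
Concentration = 2651 mg ÷ 85 mL = 31.18824 mg/mL = 31188.24 mcg/mL
Rate = 1702336 mcg/hr ÷ 31188.24 mcg/mL = 54.58264 mL/hr
Volume infused so far = 54.58264 mL/hr × 1 hr = 54.58264 mL
Volume remaining = 85 − 54.58264 = 30.41736 mL
New rate:
Dose = 121 mcg/kg/min × 109.5455 kg = 13255 mcg/min
13255 mcg/min × 60 min/hr = 795300 mcg/hr
Rate = 795300 mcg/hr ÷ 31188.24 mcg/mL = 25.5 mL/hr
Time remaining = 30.41736 mL ÷ 25.5 mL/hr = 1.192837 hr

1.2 hours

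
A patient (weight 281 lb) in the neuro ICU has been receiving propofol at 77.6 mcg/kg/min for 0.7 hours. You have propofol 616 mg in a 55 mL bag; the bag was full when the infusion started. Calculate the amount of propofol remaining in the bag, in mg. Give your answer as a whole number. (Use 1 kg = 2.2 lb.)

200 mg

Weight = 281 lb ÷ 2.2 lb/kg = 127.7273 kg
Dose = 77.6 mcg/kg/min × 127.7273 kg = 9911.636 mcg/min
9911.636 mcg/min × 60 min/hr = 594698.2 mcg/hr
Concentration = 616 mg ÷ 55 mL = 11.2 mg/mL = 11200 mcg/mL
Rate = 594698.2 mcg/hr ÷ 11200 mcg/mL = 53.09805 mL/hr
Volume infused = 53.09805 mL/hr × 0.7 hr = 37.16864 mL
Volume remaining = 55 − 37.16864 = 17.83136 mL
Drug remaining = 17.83136 mL × 11200 mcg/mL = 199711.3 mcg = 199.7113 mg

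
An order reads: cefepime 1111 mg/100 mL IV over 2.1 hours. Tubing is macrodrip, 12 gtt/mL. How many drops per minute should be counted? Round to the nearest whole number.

10 gtt/min

100 mL ÷ (2.1 hr × 60 = 126 min) = 0.7936508 mL/min
0.7936508 mL/min × 12 gtt/mL = 9.52381 gtt/min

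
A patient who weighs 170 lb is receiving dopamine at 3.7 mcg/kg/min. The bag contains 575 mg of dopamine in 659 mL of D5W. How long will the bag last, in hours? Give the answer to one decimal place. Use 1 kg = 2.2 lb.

Weight = 170 lb ÷ 2.2 lb/kg = 77.27273 kg
Dose = 3.7 mcg/kg/min × 77.27273 kg = 285.9091 mcg/min
285.9091 mcg/min × 60 min/hr = 17154.55 mcg/hr
Concentration = 575 mg ÷ 659 mL = 0.8725341 mg/mL = 872.5341 mcg/mL
Rate = 17154.55 mcg/hr ÷ 872.5341 mcg/mL = 19.6606 mL/hr
Duration = 659 mL ÷ 19.6606 mL/hr = 33.51881 hr

33.5 hours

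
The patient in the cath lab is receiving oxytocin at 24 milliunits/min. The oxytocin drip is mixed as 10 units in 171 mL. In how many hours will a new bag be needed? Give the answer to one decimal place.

6.9 hours

24 milliunits/min × 60 min/hr = 1440 milliunits/hr
Concentration = 10 units ÷ 171 mL = 0.05847953 units/mL = 58.47953 milliunits/mL
Rate = 1440 milliunits/hr ÷ 58.47953 milliunits/mL = 24.624 mL/hr
Duration = 171 mL ÷ 24.624 mL/hr = 6.944444 hr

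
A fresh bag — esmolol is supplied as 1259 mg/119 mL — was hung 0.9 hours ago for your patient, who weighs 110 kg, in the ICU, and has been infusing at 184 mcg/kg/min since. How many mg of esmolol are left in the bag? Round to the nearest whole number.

Dose = 184 mcg/kg/min × 110 kg = 20240 mcg/min
20240 mcg/min × 60 min/hr = 1214400 mcg/hr
Concentration = 1259 mg ÷ 119 mL = 10.57983 mg/mL = 10579.83 mcg/mL
Rate = 1214400 mcg/hr ÷ 10579.83 mcg/mL = 114.7844 mL/hr
Volume infused = 114.7844 mL/hr × 0.9 hr = 103.306 mL
Volume remaining = 119 − 103.306 = 15.69401 mL
Drug remaining = 15.69401 mL × 10579.83 mcg/mL = 166040 mcg = 166.04 mg

166 mg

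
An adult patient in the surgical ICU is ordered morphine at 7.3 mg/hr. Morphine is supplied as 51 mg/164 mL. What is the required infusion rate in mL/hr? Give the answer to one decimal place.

23.5 mL/hr

Concentration = 51 mg ÷ 164 mL = 0.3109756 mg/mL
Rate = 7.3 mg/hr ÷ 0.3109756 mg/mL = 23.47451 mL/hr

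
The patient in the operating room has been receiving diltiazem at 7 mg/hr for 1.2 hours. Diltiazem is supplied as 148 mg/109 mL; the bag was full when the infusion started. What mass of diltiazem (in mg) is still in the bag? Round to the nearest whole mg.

Concentration = 148 mg ÷ 109 mL = 1.357798 mg/mL
Rate = 7 mg/hr ÷ 1.357798 mg/mL = 5.155405 mL/hr
Volume infused = 5.155405 mL/hr × 1.2 hr = 6.186486 mL
Volume remaining = 109 − 6.186486 = 102.8135 mL
Drug remaining = 102.8135 mL × 1.357798 mg/mL = 139.6 mg

140 mg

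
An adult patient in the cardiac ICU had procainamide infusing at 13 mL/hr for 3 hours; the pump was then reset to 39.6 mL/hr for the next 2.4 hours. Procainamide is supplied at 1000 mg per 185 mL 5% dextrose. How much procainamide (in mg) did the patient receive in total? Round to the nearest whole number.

Concentration = 1000 mg ÷ 185 mL = 5.405405 mg/mL
Stage 1: 13 mL/hr × 3 hr = 39 mL → 39 mL × 5.405405 mg/mL = 210.8108 mg
Stage 2: 39.6 mL/hr × 2.4 hr = 95.04 mL → 95.04 mL × 5.405405 mg/mL = 513.7297 mg
Total = 210.8108 + 513.7297 = 724.5405 mg

725 mg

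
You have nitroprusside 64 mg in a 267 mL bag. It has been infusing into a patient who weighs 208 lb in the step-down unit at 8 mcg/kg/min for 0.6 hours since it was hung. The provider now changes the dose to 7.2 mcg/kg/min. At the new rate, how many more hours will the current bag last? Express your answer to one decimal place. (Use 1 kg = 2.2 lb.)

0.9 hours

Initial rate:
Weight = 208 lb ÷ 2.2 lb/kg = 94.54545 kg
Dose = 8 mcg/kg/min × 94.54545 kg = 756.3636 mcg/min
756.3636 mcg/min × 60 min/hr = 45381.82 mcg/hr
Concentration = 64 mg ÷ 267 mL = 0.2397004 mg/mL = 239.7004 mcg/mL
Rate = 45381.82 mcg/hr ÷ 239.7004 mcg/mL = 189.3273 mL/hr
Volume infused so far = 189.3273 mL/hr × 0.6 hr = 113.5964 mL
Volume remaining = 267 − 113.5964 = 153.4036 mL
New rate:
Dose = 7.2 mcg/kg/min × 94.54545 kg = 680.7273 mcg/min
680.7273 mcg/min × 60 min/hr = 40843.64 mcg/hr
Rate = 40843.64 mcg/hr ÷ 239.7004 mcg/mL = 170.3945 mL/hr
Time remaining = 153.4036 mL ÷ 170.3945 mL/hr = 0.9002849 hr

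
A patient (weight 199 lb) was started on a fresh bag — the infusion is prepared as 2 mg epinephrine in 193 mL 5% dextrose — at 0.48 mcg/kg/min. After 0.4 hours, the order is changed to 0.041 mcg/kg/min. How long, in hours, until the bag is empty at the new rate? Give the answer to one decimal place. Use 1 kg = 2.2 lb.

Initial rate:
Weight = 199 lb ÷ 2.2 lb/kg = 90.45455 kg
Dose = 0.48 mcg/kg/min × 90.45455 kg = 43.41818 mcg/min
43.41818 mcg/min × 60 min/hr = 2605.091 mcg/hr
Concentration = 2 mg ÷ 193 mL = 0.01036269 mg/mL = 10.36269 mcg/mL
Rate = 2605.091 mcg/hr ÷ 10.36269 mcg/mL = 251.3913 mL/hr
Volume infused so far = 251.3913 mL/hr × 0.4 hr = 100.5565 mL
Volume remaining = 193 − 100.5565 = 92.44349 mL
New rate:
Dose = 0.041 mcg/kg/min × 90.45455 kg = 3.708636 mcg/min
3.708636 mcg/min × 60 min/hr = 222.5182 mcg/hr
Rate = 222.5182 mcg/hr ÷ 10.36269 mcg/mL = 21.473 mL/hr
Time remaining = 92.44349 mL ÷ 21.473 mL/hr = 4.305103 hr

4.3 hours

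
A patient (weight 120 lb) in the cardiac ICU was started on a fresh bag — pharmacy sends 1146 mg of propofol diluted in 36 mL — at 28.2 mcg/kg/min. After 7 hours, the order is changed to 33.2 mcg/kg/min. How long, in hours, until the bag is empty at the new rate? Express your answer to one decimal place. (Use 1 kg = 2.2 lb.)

Initial rate:
Weight = 120 lb ÷ 2.2 lb/kg = 54.54545 kg
Dose = 28.2 mcg/kg/min × 54.54545 kg = 1538.182 mcg/min
1538.182 mcg/min × 60 min/hr = 92290.91 mcg/hr
Concentration = 1146 mg ÷ 36 mL = 31.83333 mg/mL = 31833.33 mcg/mL
Rate = 92290.91 mcg/hr ÷ 31833.33 mcg/mL = 2.899191 mL/hr
Volume infused so far = 2.899191 mL/hr × 7 hr = 20.29434 mL
Volume remaining = 36 − 20.29434 = 15.70566 mL
New rate:
Dose = 33.2 mcg/kg/min × 54.54545 kg = 1810.909 mcg/min
1810.909 mcg/min × 60 min/hr = 108654.5 mcg/hr
Rate = 108654.5 mcg/hr ÷ 31833.33 mcg/mL = 3.413232 mL/hr
Time remaining = 15.70566 mL ÷ 3.413232 mL/hr = 4.601406 hr

4.6 hours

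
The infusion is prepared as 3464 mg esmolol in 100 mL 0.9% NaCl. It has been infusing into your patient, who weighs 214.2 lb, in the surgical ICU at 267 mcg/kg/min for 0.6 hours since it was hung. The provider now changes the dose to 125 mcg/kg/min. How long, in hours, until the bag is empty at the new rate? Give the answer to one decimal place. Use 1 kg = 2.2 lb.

Initial rate:
Weight = 214.2 lb ÷ 2.2 lb/kg = 97.36364 kg
Dose = 267 mcg/kg/min × 97.36364 kg = 25996.09 mcg/min
25996.09 mcg/min × 60 min/hr = 1559765 mcg/hr
Concentration = 3464 mg ÷ 100 mL = 34.64 mg/mL = 34640 mcg/mL
Rate = 1559765 mcg/hr ÷ 34640 mcg/mL = 45.02787 mL/hr
Volume infused so far = 45.02787 mL/hr × 0.6 hr = 27.01672 mL
Volume remaining = 100 − 27.01672 = 72.98328 mL
New rate:
Dose = 125 mcg/kg/min × 97.36364 kg = 12170.45 mcg/min
12170.45 mcg/min × 60 min/hr = 730227.3 mcg/hr
Rate = 730227.3 mcg/hr ÷ 34640 mcg/mL = 21.08046 mL/hr
Time remaining = 72.98328 mL ÷ 21.08046 mL/hr = 3.462129 hr

3.5 hours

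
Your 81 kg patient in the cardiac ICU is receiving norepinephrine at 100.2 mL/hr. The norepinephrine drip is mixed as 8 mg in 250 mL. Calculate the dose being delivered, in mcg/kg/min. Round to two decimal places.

Concentration = 8 mg ÷ 250 mL = 0.032 mg/mL = 32 mcg/mL
Drug rate = 100.2 mL/hr × 32 mcg/mL = 3206.4 mcg/hr
3206.4 mcg/hr ÷ 60 min/hr = 53.44 mcg/min
53.44 mcg/min ÷ 81 kg = 0.6597531 mcg/kg/min

0.66 mcg/kg/min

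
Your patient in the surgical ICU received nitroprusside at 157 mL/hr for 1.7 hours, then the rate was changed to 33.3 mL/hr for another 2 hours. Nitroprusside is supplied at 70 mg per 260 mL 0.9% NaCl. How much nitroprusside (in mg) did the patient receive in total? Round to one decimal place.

Concentration = 70 mg ÷ 260 mL = 0.2692308 mg/mL
Stage 1: 157 mL/hr × 1.7 hr = 266.9 mL → 266.9 mL × 0.2692308 mg/mL = 71.85769 mg
Stage 2: 33.3 mL/hr × 2 hr = 66.6 mL → 66.6 mL × 0.2692308 mg/mL = 17.93077 mg
Total = 71.85769 + 17.93077 = 89.78846 mg

89.8 mg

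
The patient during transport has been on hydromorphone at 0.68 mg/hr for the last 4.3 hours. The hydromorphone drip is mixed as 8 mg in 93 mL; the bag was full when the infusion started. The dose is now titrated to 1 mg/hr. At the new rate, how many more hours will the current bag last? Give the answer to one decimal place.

Initial rate:
Concentration = 8 mg ÷ 93 mL = 0.08602151 mg/mL
Rate = 0.68 mg/hr ÷ 0.08602151 mg/mL = 7.905 mL/hr
Volume infused so far = 7.905 mL/hr × 4.3 hr = 33.9915 mL
Volume remaining = 93 − 33.9915 = 59.0085 mL
New rate:
Rate = 1 mg/hr ÷ 0.08602151 mg/mL = 11.625 mL/hr
Time remaining = 59.0085 mL ÷ 11.625 mL/hr = 5.076 hr

5.1 hours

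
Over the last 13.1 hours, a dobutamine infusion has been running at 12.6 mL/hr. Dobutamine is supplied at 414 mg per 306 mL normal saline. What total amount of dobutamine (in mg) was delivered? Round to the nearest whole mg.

Concentration = 414 mg ÷ 306 mL = 1.352941 mg/mL = 1352.941 mcg/mL
Drug rate = 12.6 mL/hr × 1352.941 mcg/mL = 17047.06 mcg/hr
Total = 17047.06 mcg/hr × 13.1 hr = 223316.5 mcg = 223.3165 mg

223 mg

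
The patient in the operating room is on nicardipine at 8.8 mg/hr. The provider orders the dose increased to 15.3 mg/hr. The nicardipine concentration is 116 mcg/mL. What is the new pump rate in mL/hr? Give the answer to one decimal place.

131.9 mL/hr

Concentration = 116 mcg/mL = 0.116 mg/mL
Rate = 15.3 mg/hr ÷ 0.116 mg/mL = 131.8966 mL/hr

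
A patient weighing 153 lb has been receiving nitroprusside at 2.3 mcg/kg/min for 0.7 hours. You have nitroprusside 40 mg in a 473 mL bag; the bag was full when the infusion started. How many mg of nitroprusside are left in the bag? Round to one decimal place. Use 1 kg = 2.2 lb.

Weight = 153 lb ÷ 2.2 lb/kg = 69.54545 kg
Dose = 2.3 mcg/kg/min × 69.54545 kg = 159.9545 mcg/min
159.9545 mcg/min × 60 min/hr = 9597.273 mcg/hr
Concentration = 40 mg ÷ 473 mL = 0.0845666 mg/mL = 84.5666 mcg/mL
Rate = 9597.273 mcg/hr ÷ 84.5666 mcg/mL = 113.4877 mL/hr
Volume infused = 113.4877 mL/hr × 0.7 hr = 79.44142 mL
Volume remaining = 473 − 79.44142 = 393.5586 mL
Drug remaining = 393.5586 mL × 84.5666 mcg/mL = 33281.91 mcg = 33.28191 mg

33.3 mg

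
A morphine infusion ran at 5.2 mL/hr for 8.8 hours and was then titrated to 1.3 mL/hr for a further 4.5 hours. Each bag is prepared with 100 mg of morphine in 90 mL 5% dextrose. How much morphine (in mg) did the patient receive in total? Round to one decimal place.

Concentration = 100 mg ÷ 90 mL = 1.111111 mg/mL
Stage 1: 5.2 mL/hr × 8.8 hr = 45.76 mL → 45.76 mL × 1.111111 mg/mL = 50.84444 mg
Stage 2: 1.3 mL/hr × 4.5 hr = 5.85 mL → 5.85 mL × 1.111111 mg/mL = 6.5 mg
Total = 50.84444 + 6.5 = 57.34444 mg

57.3 mg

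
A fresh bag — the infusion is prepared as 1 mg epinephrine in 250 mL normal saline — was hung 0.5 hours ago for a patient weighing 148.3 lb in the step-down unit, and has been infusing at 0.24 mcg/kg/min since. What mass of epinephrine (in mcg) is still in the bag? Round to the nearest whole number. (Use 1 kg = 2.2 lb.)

Weight = 148.3 lb ÷ 2.2 lb/kg = 67.40909 kg
Dose = 0.24 mcg/kg/min × 67.40909 kg = 16.17818 mcg/min
16.17818 mcg/min × 60 min/hr = 970.6909 mcg/hr
Concentration = 1 mg ÷ 250 mL = 0.004 mg/mL = 4 mcg/mL
Rate = 970.6909 mcg/hr ÷ 4 mcg/mL = 242.6727 mL/hr
Volume infused = 242.6727 mL/hr × 0.5 hr = 121.3364 mL
Volume remaining = 250 − 121.3364 = 128.6636 mL
Drug remaining = 128.6636 mL × 4 mcg/mL = 514.6545 mcg

515 mcg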